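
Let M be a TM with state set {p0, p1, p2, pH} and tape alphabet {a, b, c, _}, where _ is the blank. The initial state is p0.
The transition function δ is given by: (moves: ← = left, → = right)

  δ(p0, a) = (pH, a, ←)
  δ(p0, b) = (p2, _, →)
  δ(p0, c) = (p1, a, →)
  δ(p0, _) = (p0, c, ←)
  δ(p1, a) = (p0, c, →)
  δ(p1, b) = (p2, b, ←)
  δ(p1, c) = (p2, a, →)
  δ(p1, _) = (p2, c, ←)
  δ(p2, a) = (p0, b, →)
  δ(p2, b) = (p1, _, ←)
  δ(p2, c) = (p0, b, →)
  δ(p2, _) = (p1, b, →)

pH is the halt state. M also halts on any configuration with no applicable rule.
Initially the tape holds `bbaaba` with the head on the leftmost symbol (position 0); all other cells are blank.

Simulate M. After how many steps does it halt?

8

state=p0 head=0 tape=_[b]baaba   (p0,b)→(p2,_,→)
state=p2 head=1 tape=__[b]aaba   (p2,b)→(p1,_,←)
state=p1 head=0 tape=_[_]_aaba   (p1,_)→(p2,c,←)
state=p2 head=-1 tape=[_]c_aaba   (p2,_)→(p1,b,→)
state=p1 head=0 tape=b[c]_aaba   (p1,c)→(p2,a,→)
state=p2 head=1 tape=ba[_]aaba   (p2,_)→(p1,b,→)
state=p1 head=2 tape=bab[a]aba   (p1,a)→(p0,c,→)
state=p0 head=3 tape=babc[a]ba   (p0,a)→(pH,a,←)
state=pH head=2 tape=bab[c]aba
M halts after 8 transitions.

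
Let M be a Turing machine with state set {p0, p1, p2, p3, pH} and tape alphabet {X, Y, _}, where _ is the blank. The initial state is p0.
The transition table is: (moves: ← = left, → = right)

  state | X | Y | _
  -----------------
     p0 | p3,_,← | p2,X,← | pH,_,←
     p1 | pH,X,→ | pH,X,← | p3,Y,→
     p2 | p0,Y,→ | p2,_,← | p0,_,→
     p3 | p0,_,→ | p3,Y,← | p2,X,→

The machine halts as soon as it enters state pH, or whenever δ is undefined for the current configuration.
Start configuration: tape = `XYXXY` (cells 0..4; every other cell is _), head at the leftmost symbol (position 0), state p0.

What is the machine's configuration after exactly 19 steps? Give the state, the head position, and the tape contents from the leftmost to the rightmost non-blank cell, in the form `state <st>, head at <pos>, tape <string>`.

state p0, head at 5, tape XXXXX

state=p0 head=0 tape=_[X]YXXY_   (p0,X)→(p3,_,←)
state=p3 head=-1 tape=[_]_YXXY_   (p3,_)→(p2,X,→)
state=p2 head=0 tape=X[_]YXXY_   (p2,_)→(p0,_,→)
state=p0 head=1 tape=X_[Y]XXY_   (p0,Y)→(p2,X,←)
state=p2 head=0 tape=X[_]XXXY_   (p2,_)→(p0,_,→)
state=p0 head=1 tape=X_[X]XXY_   (p0,X)→(p3,_,←)
state=p3 head=0 tape=X[_]_XXY_   (p3,_)→(p2,X,→)
state=p2 head=1 tape=XX[_]XXY_   (p2,_)→(p0,_,→)
state=p0 head=2 tape=XX_[X]XY_   (p0,X)→(p3,_,←)
state=p3 head=1 tape=XX[_]_XY_   (p3,_)→(p2,X,→)
state=p2 head=2 tape=XXX[_]XY_   (p2,_)→(p0,_,→)
state=p0 head=3 tape=XXX_[X]Y_   (p0,X)→(p3,_,←)
state=p3 head=2 tape=XXX[_]_Y_   (p3,_)→(p2,X,→)
state=p2 head=3 tape=XXXX[_]Y_   (p2,_)→(p0,_,→)
state=p0 head=4 tape=XXXX_[Y]_   (p0,Y)→(p2,X,←)
state=p2 head=3 tape=XXXX[_]X_   (p2,_)→(p0,_,→)
state=p0 head=4 tape=XXXX_[X]_   (p0,X)→(p3,_,←)
state=p3 head=3 tape=XXXX[_]__   (p3,_)→(p2,X,→)
state=p2 head=4 tape=XXXXX[_]_   (p2,_)→(p0,_,→)
state=p0 head=5 tape=XXXXX_[_]
After 19 steps: state p0, head at 5, tape XXXXX.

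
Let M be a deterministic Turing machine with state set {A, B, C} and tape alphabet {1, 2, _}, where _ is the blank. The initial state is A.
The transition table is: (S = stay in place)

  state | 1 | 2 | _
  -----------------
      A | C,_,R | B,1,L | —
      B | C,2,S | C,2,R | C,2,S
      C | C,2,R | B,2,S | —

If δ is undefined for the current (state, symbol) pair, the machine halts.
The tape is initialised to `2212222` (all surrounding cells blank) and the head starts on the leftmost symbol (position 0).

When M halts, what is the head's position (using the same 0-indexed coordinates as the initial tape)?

A | _[2]212222_   read 2 → write 1, move L, go to B
B | [_]1212222_   read _ → write 2, move S, go to C
C | [2]1212222_   read 2 → write 2, move S, go to B
B | [2]1212222_   read 2 → write 2, move R, go to C
C | 2[1]212222_   read 1 → write 2, move R, go to C
C | 22[2]12222_   read 2 → write 2, move S, go to B
B | 22[2]12222_   read 2 → write 2, move R, go to C
C | 222[1]2222_   read 1 → write 2, move R, go to C
C | 2222[2]222_   read 2 → write 2, move S, go to B
B | 2222[2]222_   read 2 → write 2, move R, go to C
C | 22222[2]22_   read 2 → write 2, move S, go to B
B | 22222[2]22_   read 2 → write 2, move R, go to C
C | 222222[2]2_   read 2 → write 2, move S, go to B
B | 222222[2]2_   read 2 → write 2, move R, go to C
C | 2222222[2]_   read 2 → write 2, move S, go to B
B | 2222222[2]_   read 2 → write 2, move R, go to C
C | 22222222[_]
At halt the head is at cell 7.

7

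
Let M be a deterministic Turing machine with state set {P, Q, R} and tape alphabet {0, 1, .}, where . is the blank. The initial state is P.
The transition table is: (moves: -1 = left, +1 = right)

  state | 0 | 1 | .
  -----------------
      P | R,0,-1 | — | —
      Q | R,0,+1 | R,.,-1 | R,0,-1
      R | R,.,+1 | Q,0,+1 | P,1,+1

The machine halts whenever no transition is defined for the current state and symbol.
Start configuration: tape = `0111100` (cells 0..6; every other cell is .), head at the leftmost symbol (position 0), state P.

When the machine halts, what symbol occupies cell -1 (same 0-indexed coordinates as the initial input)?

state=P head=0 tape=.[0]111100   (P,0)→(R,0,-1)
state=R head=-1 tape=[.]0111100   (R,.)→(P,1,+1)
state=P head=0 tape=1[0]111100   (P,0)→(R,0,-1)
state=R head=-1 tape=[1]0111100   (R,1)→(Q,0,+1)
state=Q head=0 tape=0[0]111100   (Q,0)→(R,0,+1)
state=R head=1 tape=00[1]11100   (R,1)→(Q,0,+1)
state=Q head=2 tape=000[1]1100   (Q,1)→(R,.,-1)
state=R head=1 tape=00[0].1100   (R,0)→(R,.,+1)
state=R head=2 tape=00.[.]1100   (R,.)→(P,1,+1)
state=P head=3 tape=00.1[1]100
Cell -1 holds 0 when M halts.

0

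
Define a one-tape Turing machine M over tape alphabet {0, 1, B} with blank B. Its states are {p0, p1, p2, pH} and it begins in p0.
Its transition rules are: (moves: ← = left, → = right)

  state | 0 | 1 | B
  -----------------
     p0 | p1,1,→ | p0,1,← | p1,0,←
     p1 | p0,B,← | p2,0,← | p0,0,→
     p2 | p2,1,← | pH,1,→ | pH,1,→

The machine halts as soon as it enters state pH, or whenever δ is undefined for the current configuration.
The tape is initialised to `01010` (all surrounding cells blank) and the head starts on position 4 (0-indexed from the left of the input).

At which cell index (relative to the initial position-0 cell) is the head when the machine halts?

3

p0 | 0101[0]BB   read 0 → write 1, move →, go to p1
p1 | 01011[B]B   read B → write 0, move →, go to p0
p0 | 010110[B]   read B → write 0, move ←, go to p1
p1 | 01011[0]0   read 0 → write B, move ←, go to p0
p0 | 0101[1]B0   read 1 → write 1, move ←, go to p0
p0 | 010[1]1B0   read 1 → write 1, move ←, go to p0
p0 | 01[0]11B0   read 0 → write 1, move →, go to p1
p1 | 011[1]1B0   read 1 → write 0, move ←, go to p2
p2 | 01[1]01B0   read 1 → write 1, move →, go to pH
pH | 011[0]1B0
At halt the head is at cell 3.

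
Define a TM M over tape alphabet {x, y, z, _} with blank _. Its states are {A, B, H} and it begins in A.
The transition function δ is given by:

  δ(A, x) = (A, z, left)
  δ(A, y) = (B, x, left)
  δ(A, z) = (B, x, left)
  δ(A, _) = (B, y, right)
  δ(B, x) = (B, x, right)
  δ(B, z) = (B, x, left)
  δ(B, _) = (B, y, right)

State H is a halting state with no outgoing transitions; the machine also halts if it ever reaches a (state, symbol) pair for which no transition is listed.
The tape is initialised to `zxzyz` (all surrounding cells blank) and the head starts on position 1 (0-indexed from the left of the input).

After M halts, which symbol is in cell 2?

x

A | _z[x]zyz   read x → write z, move left, go to A
A | _[z]zzyz   read z → write x, move left, go to B
B | [_]xzzyz   read _ → write y, move right, go to B
B | y[x]zzyz   read x → write x, move right, go to B
B | yx[z]zyz   read z → write x, move left, go to B
B | y[x]xzyz   read x → write x, move right, go to B
B | yx[x]zyz   read x → write x, move right, go to B
B | yxx[z]yz   read z → write x, move left, go to B
B | yx[x]xyz   read x → write x, move right, go to B
B | yxx[x]yz   read x → write x, move right, go to B
B | yxxx[y]z
Cell 2 holds x when M halts.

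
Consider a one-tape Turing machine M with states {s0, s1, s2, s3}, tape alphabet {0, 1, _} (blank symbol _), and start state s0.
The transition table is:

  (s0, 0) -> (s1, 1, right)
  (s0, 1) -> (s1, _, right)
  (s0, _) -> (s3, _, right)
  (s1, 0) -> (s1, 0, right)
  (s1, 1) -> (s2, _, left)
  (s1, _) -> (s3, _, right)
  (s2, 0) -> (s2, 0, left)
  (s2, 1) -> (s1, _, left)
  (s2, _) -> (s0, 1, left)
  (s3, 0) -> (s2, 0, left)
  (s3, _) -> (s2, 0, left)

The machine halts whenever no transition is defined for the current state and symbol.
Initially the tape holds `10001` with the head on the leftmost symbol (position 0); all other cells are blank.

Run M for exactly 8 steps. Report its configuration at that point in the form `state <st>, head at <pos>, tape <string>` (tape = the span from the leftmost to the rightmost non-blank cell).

state s2, head at 0, tape 000

state=s0 head=0 tape=[1]0001   (s0,1)→(s1,_,right)
state=s1 head=1 tape=_[0]001   (s1,0)→(s1,0,right)
state=s1 head=2 tape=_0[0]01   (s1,0)→(s1,0,right)
state=s1 head=3 tape=_00[0]1   (s1,0)→(s1,0,right)
state=s1 head=4 tape=_000[1]   (s1,1)→(s2,_,left)
state=s2 head=3 tape=_00[0]_   (s2,0)→(s2,0,left)
state=s2 head=2 tape=_0[0]0_   (s2,0)→(s2,0,left)
state=s2 head=1 tape=_[0]00_   (s2,0)→(s2,0,left)
state=s2 head=0 tape=[_]000_
After 8 steps: state s2, head at 0, tape 000.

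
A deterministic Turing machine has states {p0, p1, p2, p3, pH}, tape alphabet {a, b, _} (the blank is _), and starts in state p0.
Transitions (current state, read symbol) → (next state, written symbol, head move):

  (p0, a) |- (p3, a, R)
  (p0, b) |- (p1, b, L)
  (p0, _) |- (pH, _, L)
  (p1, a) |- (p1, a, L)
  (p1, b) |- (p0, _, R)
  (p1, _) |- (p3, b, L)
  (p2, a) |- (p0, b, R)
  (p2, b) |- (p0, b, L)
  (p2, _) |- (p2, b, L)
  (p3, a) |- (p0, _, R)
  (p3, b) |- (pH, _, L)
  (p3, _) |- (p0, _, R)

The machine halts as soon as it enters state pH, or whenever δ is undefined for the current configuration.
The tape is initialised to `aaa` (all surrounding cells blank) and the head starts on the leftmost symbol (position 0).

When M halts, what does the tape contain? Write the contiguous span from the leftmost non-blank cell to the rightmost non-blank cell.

a_a

state=p0 head=0 tape=[a]aa__   (p0,a)→(p3,a,R)
state=p3 head=1 tape=a[a]a__   (p3,a)→(p0,_,R)
state=p0 head=2 tape=a_[a]__   (p0,a)→(p3,a,R)
state=p3 head=3 tape=a_a[_]_   (p3,_)→(p0,_,R)
state=p0 head=4 tape=a_a_[_]   (p0,_)→(pH,_,L)
state=pH head=3 tape=a_a[_]_
The non-blank tape span at halt is a_a.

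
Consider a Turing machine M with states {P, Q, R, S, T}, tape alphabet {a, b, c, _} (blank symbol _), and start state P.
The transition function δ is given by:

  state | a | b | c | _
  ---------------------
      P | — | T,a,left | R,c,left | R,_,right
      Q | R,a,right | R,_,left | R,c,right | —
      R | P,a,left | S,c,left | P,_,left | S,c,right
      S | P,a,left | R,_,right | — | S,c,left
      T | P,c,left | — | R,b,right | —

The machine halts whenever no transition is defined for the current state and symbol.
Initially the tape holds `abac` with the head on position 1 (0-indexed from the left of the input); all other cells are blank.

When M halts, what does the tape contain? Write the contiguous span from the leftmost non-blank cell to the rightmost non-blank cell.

ccaac

P | _a[b]ac   read b → write a, move left, go to T
T | _[a]aac   read a → write c, move left, go to P
P | [_]caac   read _ → write _, move right, go to R
R | _[c]aac   read c → write _, move left, go to P
P | [_]_aac   read _ → write _, move right, go to R
R | _[_]aac   read _ → write c, move right, go to S
S | _c[a]ac   read a → write a, move left, go to P
P | _[c]aac   read c → write c, move left, go to R
R | [_]caac   read _ → write c, move right, go to S
S | c[c]aac
The non-blank tape span at halt is ccaac.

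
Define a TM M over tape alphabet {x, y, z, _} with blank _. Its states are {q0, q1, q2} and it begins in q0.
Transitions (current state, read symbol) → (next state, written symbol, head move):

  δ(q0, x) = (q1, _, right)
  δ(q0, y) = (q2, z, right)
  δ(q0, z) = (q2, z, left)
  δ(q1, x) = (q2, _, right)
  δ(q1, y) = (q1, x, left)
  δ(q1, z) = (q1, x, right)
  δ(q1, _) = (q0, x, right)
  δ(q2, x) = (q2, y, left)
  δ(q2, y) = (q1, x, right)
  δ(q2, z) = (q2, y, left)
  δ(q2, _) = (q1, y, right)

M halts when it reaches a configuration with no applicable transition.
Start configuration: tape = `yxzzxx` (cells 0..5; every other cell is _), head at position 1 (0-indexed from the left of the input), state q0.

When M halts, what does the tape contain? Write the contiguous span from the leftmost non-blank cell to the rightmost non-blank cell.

yxxx__yx

q0 | y[x]zzxx___   read x → write _, move right, go to q1
q1 | y_[z]zxx___   read z → write x, move right, go to q1
q1 | y_x[z]xx___   read z → write x, move right, go to q1
q1 | y_xx[x]x___   read x → write _, move right, go to q2
q2 | y_xx_[x]___   read x → write y, move left, go to q2
q2 | y_xx[_]y___   read _ → write y, move right, go to q1
q1 | y_xxy[y]___   read y → write x, move left, go to q1
q1 | y_xx[y]x___   read y → write x, move left, go to q1
q1 | y_x[x]xx___   read x → write _, move right, go to q2
q2 | y_x_[x]x___   read x → write y, move left, go to q2
q2 | y_x[_]yx___   read _ → write y, move right, go to q1
q1 | y_xy[y]x___   read y → write x, move left, go to q1
q1 | y_x[y]xx___   read y → write x, move left, go to q1
q1 | y_[x]xxx___   read x → write _, move right, go to q2
q2 | y__[x]xx___   read x → write y, move left, go to q2
q2 | y_[_]yxx___   read _ → write y, move right, go to q1
q1 | y_y[y]xx___   read y → write x, move left, go to q1
q1 | y_[y]xxx___   read y → write x, move left, go to q1
q1 | y[_]xxxx___   read _ → write x, move right, go to q0
q0 | yx[x]xxx___   read x → write _, move right, go to q1
q1 | yx_[x]xx___   read x → write _, move right, go to q2
q2 | yx__[x]x___   read x → write y, move left, go to q2
q2 | yx_[_]yx___   read _ → write y, move right, go to q1
q1 | yx_y[y]x___   read y → write x, move left, go to q1
q1 | yx_[y]xx___   read y → write x, move left, go to q1
q1 | yx[_]xxx___   read _ → write x, move right, go to q0
q0 | yxx[x]xx___   read x → write _, move right, go to q1
q1 | yxx_[x]x___   read x → write _, move right, go to q2
q2 | yxx__[x]___   read x → write y, move left, go to q2
q2 | yxx_[_]y___   read _ → write y, move right, go to q1
q1 | yxx_y[y]___   read y → write x, move left, go to q1
q1 | yxx_[y]x___   read y → write x, move left, go to q1
q1 | yxx[_]xx___   read _ → write x, move right, go to q0
q0 | yxxx[x]x___   read x → write _, move right, go to q1
q1 | yxxx_[x]___   read x → write _, move right, go to q2
q2 | yxxx__[_]__   read _ → write y, move right, go to q1
q1 | yxxx__y[_]_   read _ → write x, move right, go to q0
q0 | yxxx__yx[_]
The non-blank tape span at halt is yxxx__yx.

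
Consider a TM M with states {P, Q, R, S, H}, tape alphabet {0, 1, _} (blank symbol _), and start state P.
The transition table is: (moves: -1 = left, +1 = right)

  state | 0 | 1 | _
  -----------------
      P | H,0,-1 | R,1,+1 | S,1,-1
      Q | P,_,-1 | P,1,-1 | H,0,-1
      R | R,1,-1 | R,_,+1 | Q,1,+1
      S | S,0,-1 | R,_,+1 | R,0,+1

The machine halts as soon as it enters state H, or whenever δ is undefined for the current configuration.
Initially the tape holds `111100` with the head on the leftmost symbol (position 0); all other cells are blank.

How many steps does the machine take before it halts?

16

P | [1]11100__   read 1 → write 1, move +1, go to R
R | 1[1]1100__   read 1 → write _, move +1, go to R
R | 1_[1]100__   read 1 → write _, move +1, go to R
R | 1__[1]00__   read 1 → write _, move +1, go to R
R | 1___[0]0__   read 0 → write 1, move -1, go to R
R | 1__[_]10__   read _ → write 1, move +1, go to Q
Q | 1__1[1]0__   read 1 → write 1, move -1, go to P
P | 1__[1]10__   read 1 → write 1, move +1, go to R
R | 1__1[1]0__   read 1 → write _, move +1, go to R
R | 1__1_[0]__   read 0 → write 1, move -1, go to R
R | 1__1[_]1__   read _ → write 1, move +1, go to Q
Q | 1__11[1]__   read 1 → write 1, move -1, go to P
P | 1__1[1]1__   read 1 → write 1, move +1, go to R
R | 1__11[1]__   read 1 → write _, move +1, go to R
R | 1__11_[_]_   read _ → write 1, move +1, go to Q
Q | 1__11_1[_]   read _ → write 0, move -1, go to H
H | 1__11_[1]0
M halts after 16 transitions.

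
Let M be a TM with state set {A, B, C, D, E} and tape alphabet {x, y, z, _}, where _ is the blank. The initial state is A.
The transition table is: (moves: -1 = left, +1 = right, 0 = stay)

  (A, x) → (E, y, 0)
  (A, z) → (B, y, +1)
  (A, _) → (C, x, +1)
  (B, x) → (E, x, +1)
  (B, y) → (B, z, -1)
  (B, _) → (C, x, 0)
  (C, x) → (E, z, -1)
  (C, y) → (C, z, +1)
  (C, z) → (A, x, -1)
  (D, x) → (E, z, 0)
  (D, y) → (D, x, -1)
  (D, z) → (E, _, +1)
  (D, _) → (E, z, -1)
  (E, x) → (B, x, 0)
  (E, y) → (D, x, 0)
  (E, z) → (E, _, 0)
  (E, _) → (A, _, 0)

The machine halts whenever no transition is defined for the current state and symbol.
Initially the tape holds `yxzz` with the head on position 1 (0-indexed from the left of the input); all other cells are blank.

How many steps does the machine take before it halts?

state=A head=1 tape=y[x]zz_   (A,x)→(E,y,0)
state=E head=1 tape=y[y]zz_   (E,y)→(D,x,0)
state=D head=1 tape=y[x]zz_   (D,x)→(E,z,0)
state=E head=1 tape=y[z]zz_   (E,z)→(E,_,0)
state=E head=1 tape=y[_]zz_   (E,_)→(A,_,0)
state=A head=1 tape=y[_]zz_   (A,_)→(C,x,+1)
state=C head=2 tape=yx[z]z_   (C,z)→(A,x,-1)
state=A head=1 tape=y[x]xz_   (A,x)→(E,y,0)
state=E head=1 tape=y[y]xz_   (E,y)→(D,x,0)
state=D head=1 tape=y[x]xz_   (D,x)→(E,z,0)
state=E head=1 tape=y[z]xz_   (E,z)→(E,_,0)
state=E head=1 tape=y[_]xz_   (E,_)→(A,_,0)
state=A head=1 tape=y[_]xz_   (A,_)→(C,x,+1)
state=C head=2 tape=yx[x]z_   (C,x)→(E,z,-1)
state=E head=1 tape=y[x]zz_   (E,x)→(B,x,0)
state=B head=1 tape=y[x]zz_   (B,x)→(E,x,+1)
state=E head=2 tape=yx[z]z_   (E,z)→(E,_,0)
state=E head=2 tape=yx[_]z_   (E,_)→(A,_,0)
state=A head=2 tape=yx[_]z_   (A,_)→(C,x,+1)
state=C head=3 tape=yxx[z]_   (C,z)→(A,x,-1)
state=A head=2 tape=yx[x]x_   (A,x)→(E,y,0)
state=E head=2 tape=yx[y]x_   (E,y)→(D,x,0)
state=D head=2 tape=yx[x]x_   (D,x)→(E,z,0)
state=E head=2 tape=yx[z]x_   (E,z)→(E,_,0)
state=E head=2 tape=yx[_]x_   (E,_)→(A,_,0)
state=A head=2 tape=yx[_]x_   (A,_)→(C,x,+1)
state=C head=3 tape=yxx[x]_   (C,x)→(E,z,-1)
state=E head=2 tape=yx[x]z_   (E,x)→(B,x,0)
state=B head=2 tape=yx[x]z_   (B,x)→(E,x,+1)
state=E head=3 tape=yxx[z]_   (E,z)→(E,_,0)
state=E head=3 tape=yxx[_]_   (E,_)→(A,_,0)
state=A head=3 tape=yxx[_]_   (A,_)→(C,x,+1)
state=C head=4 tape=yxxx[_]
M halts after 32 transitions.

32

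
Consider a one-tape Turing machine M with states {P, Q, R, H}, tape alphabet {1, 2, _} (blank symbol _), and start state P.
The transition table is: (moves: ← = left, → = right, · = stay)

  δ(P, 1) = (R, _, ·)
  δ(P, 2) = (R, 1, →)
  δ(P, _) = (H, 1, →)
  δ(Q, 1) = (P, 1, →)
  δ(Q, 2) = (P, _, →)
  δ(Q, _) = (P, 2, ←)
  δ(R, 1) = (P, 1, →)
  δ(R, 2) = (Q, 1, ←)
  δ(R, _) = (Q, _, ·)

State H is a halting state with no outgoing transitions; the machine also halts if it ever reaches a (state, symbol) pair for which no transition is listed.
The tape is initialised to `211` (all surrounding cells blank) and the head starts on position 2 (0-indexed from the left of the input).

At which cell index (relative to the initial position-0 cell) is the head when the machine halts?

state=P head=2 tape=_21[1]   (P,1)→(R,_,·)
state=R head=2 tape=_21[_]   (R,_)→(Q,_,·)
state=Q head=2 tape=_21[_]   (Q,_)→(P,2,←)
state=P head=1 tape=_2[1]2   (P,1)→(R,_,·)
state=R head=1 tape=_2[_]2   (R,_)→(Q,_,·)
state=Q head=1 tape=_2[_]2   (Q,_)→(P,2,←)
state=P head=0 tape=_[2]22   (P,2)→(R,1,→)
state=R head=1 tape=_1[2]2   (R,2)→(Q,1,←)
state=Q head=0 tape=_[1]12   (Q,1)→(P,1,→)
state=P head=1 tape=_1[1]2   (P,1)→(R,_,·)
state=R head=1 tape=_1[_]2   (R,_)→(Q,_,·)
state=Q head=1 tape=_1[_]2   (Q,_)→(P,2,←)
state=P head=0 tape=_[1]22   (P,1)→(R,_,·)
state=R head=0 tape=_[_]22   (R,_)→(Q,_,·)
state=Q head=0 tape=_[_]22   (Q,_)→(P,2,←)
state=P head=-1 tape=[_]222   (P,_)→(H,1,→)
state=H head=0 tape=1[2]22
At halt the head is at cell 0.

0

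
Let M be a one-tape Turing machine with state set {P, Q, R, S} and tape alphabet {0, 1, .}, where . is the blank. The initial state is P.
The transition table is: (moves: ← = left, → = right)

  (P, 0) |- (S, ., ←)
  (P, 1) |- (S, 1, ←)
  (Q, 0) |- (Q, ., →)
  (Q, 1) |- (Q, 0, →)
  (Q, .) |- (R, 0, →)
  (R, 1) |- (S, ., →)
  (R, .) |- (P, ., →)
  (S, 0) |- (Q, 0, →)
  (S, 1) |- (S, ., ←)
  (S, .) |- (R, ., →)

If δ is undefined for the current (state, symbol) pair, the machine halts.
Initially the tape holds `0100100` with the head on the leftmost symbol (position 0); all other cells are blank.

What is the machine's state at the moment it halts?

state=P head=0 tape=.[0]100100...   (P,0)→(S,.,←)
state=S head=-1 tape=[.].100100...   (S,.)→(R,.,→)
state=R head=0 tape=.[.]100100...   (R,.)→(P,.,→)
state=P head=1 tape=..[1]00100...   (P,1)→(S,1,←)
state=S head=0 tape=.[.]100100...   (S,.)→(R,.,→)
state=R head=1 tape=..[1]00100...   (R,1)→(S,.,→)
state=S head=2 tape=...[0]0100...   (S,0)→(Q,0,→)
state=Q head=3 tape=...0[0]100...   (Q,0)→(Q,.,→)
state=Q head=4 tape=...0.[1]00...   (Q,1)→(Q,0,→)
state=Q head=5 tape=...0.0[0]0...   (Q,0)→(Q,.,→)
state=Q head=6 tape=...0.0.[0]...   (Q,0)→(Q,.,→)
state=Q head=7 tape=...0.0..[.]..   (Q,.)→(R,0,→)
state=R head=8 tape=...0.0..0[.].   (R,.)→(P,.,→)
state=P head=9 tape=...0.0..0.[.]
No transition is defined for (P, .); M halts in state P.

P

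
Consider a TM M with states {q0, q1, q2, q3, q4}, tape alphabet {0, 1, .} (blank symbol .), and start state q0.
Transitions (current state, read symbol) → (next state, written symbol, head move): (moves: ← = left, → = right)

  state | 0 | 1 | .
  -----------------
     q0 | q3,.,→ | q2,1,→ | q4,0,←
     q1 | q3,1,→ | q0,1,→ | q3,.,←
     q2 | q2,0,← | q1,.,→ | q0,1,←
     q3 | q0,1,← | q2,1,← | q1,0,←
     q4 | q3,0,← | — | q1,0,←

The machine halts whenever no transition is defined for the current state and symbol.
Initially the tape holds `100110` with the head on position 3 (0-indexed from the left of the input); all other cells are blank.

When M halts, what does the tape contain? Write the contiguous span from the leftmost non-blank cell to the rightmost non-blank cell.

state=q0 head=3 tape=100[1]10..   (q0,1)→(q2,1,→)
state=q2 head=4 tape=1001[1]0..   (q2,1)→(q1,.,→)
state=q1 head=5 tape=1001.[0]..   (q1,0)→(q3,1,→)
state=q3 head=6 tape=1001.1[.].   (q3,.)→(q1,0,←)
state=q1 head=5 tape=1001.[1]0.   (q1,1)→(q0,1,→)
state=q0 head=6 tape=1001.1[0].   (q0,0)→(q3,.,→)
state=q3 head=7 tape=1001.1.[.]   (q3,.)→(q1,0,←)
state=q1 head=6 tape=1001.1[.]0   (q1,.)→(q3,.,←)
state=q3 head=5 tape=1001.[1].0   (q3,1)→(q2,1,←)
state=q2 head=4 tape=1001[.]1.0   (q2,.)→(q0,1,←)
state=q0 head=3 tape=100[1]11.0   (q0,1)→(q2,1,→)
state=q2 head=4 tape=1001[1]1.0   (q2,1)→(q1,.,→)
state=q1 head=5 tape=1001.[1].0   (q1,1)→(q0,1,→)
state=q0 head=6 tape=1001.1[.]0   (q0,.)→(q4,0,←)
state=q4 head=5 tape=1001.[1]00
The non-blank tape span at halt is 1001.100.

1001.100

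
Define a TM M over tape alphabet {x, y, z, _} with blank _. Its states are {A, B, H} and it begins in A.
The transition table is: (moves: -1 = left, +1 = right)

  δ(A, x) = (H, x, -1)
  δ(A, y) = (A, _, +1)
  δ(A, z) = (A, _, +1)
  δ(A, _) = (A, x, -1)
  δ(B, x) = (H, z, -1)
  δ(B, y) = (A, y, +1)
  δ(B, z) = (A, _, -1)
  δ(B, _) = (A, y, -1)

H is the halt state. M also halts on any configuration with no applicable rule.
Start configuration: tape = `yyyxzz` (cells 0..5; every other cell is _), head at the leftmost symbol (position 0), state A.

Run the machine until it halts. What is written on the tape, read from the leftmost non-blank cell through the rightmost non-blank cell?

A | [y]yyxzz   read y → write _, move +1, go to A
A | _[y]yxzz   read y → write _, move +1, go to A
A | __[y]xzz   read y → write _, move +1, go to A
A | ___[x]zz   read x → write x, move -1, go to H
H | __[_]xzz
The non-blank tape span at halt is xzz.

xzz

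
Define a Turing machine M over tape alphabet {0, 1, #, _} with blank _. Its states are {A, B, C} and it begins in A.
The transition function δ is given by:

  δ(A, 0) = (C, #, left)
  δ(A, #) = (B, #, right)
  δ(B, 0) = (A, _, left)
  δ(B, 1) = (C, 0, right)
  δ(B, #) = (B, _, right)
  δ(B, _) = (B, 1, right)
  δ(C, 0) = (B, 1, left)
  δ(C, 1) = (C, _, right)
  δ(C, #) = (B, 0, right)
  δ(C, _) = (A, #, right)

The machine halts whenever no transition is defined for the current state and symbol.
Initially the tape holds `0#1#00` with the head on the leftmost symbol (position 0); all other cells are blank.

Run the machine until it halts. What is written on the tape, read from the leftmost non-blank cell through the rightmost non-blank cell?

##1001

A | _[0]#1#00   read 0 → write #, move left, go to C
C | [_]##1#00   read _ → write #, move right, go to A
A | #[#]#1#00   read # → write #, move right, go to B
B | ##[#]1#00   read # → write _, move right, go to B
B | ##_[1]#00   read 1 → write 0, move right, go to C
C | ##_0[#]00   read # → write 0, move right, go to B
B | ##_00[0]0   read 0 → write _, move left, go to A
A | ##_0[0]_0   read 0 → write #, move left, go to C
C | ##_[0]#_0   read 0 → write 1, move left, go to B
B | ##[_]1#_0   read _ → write 1, move right, go to B
B | ##1[1]#_0   read 1 → write 0, move right, go to C
C | ##10[#]_0   read # → write 0, move right, go to B
B | ##100[_]0   read _ → write 1, move right, go to B
B | ##1001[0]   read 0 → write _, move left, go to A
A | ##100[1]_
The non-blank tape span at halt is ##1001.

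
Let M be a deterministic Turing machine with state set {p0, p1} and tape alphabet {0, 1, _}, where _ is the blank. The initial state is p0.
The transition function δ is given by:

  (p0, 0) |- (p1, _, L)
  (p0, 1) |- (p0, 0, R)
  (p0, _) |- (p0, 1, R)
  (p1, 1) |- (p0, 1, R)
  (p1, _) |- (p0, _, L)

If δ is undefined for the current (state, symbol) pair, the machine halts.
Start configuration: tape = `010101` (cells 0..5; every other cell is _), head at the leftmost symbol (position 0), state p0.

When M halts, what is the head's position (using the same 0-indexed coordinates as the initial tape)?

1

state=p0 head=0 tape=__[0]10101   (p0,0)→(p1,_,L)
state=p1 head=-1 tape=_[_]_10101   (p1,_)→(p0,_,L)
state=p0 head=-2 tape=[_]__10101   (p0,_)→(p0,1,R)
state=p0 head=-1 tape=1[_]_10101   (p0,_)→(p0,1,R)
state=p0 head=0 tape=11[_]10101   (p0,_)→(p0,1,R)
state=p0 head=1 tape=111[1]0101   (p0,1)→(p0,0,R)
state=p0 head=2 tape=1110[0]101   (p0,0)→(p1,_,L)
state=p1 head=1 tape=111[0]_101
At halt the head is at cell 1.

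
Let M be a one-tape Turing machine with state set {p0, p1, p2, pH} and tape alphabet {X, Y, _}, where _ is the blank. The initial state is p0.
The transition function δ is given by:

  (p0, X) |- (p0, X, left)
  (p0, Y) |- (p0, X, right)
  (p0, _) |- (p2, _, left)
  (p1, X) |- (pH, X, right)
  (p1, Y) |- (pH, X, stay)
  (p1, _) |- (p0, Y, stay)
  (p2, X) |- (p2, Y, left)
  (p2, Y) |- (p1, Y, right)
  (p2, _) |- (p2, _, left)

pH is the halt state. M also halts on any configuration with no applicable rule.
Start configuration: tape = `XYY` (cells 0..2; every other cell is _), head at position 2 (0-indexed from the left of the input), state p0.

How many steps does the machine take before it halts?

5

p0 | XY[Y]_   read Y → write X, move right, go to p0
p0 | XYX[_]   read _ → write _, move left, go to p2
p2 | XY[X]_   read X → write Y, move left, go to p2
p2 | X[Y]Y_   read Y → write Y, move right, go to p1
p1 | XY[Y]_   read Y → write X, move stay, go to pH
pH | XY[X]_
M halts after 5 transitions.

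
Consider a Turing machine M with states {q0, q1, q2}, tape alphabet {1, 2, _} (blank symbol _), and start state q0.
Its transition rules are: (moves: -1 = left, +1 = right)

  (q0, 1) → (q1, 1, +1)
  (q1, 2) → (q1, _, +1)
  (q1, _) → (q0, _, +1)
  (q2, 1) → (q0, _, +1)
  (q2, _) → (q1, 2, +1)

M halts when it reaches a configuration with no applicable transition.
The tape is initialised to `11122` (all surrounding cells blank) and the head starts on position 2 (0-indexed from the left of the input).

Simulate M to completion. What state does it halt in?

q0

state=q0 head=2 tape=11[1]22__   (q0,1)→(q1,1,+1)
state=q1 head=3 tape=111[2]2__   (q1,2)→(q1,_,+1)
state=q1 head=4 tape=111_[2]__   (q1,2)→(q1,_,+1)
state=q1 head=5 tape=111__[_]_   (q1,_)→(q0,_,+1)
state=q0 head=6 tape=111___[_]
No transition is defined for (q0, _); M halts in state q0.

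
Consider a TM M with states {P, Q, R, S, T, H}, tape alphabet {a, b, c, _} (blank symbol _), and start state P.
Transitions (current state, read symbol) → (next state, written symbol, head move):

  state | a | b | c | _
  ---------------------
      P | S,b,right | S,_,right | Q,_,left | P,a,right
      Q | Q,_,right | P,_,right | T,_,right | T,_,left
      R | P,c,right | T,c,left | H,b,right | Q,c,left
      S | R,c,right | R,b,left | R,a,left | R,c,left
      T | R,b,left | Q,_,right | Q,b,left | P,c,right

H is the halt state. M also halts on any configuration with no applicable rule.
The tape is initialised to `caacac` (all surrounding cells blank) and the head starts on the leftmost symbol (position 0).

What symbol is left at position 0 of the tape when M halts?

a

state=P head=0 tape=__[c]aacac   (P,c)→(Q,_,left)
state=Q head=-1 tape=_[_]_aacac   (Q,_)→(T,_,left)
state=T head=-2 tape=[_]__aacac   (T,_)→(P,c,right)
state=P head=-1 tape=c[_]_aacac   (P,_)→(P,a,right)
state=P head=0 tape=ca[_]aacac   (P,_)→(P,a,right)
state=P head=1 tape=caa[a]acac   (P,a)→(S,b,right)
state=S head=2 tape=caab[a]cac   (S,a)→(R,c,right)
state=R head=3 tape=caabc[c]ac   (R,c)→(H,b,right)
state=H head=4 tape=caabcb[a]c
Cell 0 holds a when M halts.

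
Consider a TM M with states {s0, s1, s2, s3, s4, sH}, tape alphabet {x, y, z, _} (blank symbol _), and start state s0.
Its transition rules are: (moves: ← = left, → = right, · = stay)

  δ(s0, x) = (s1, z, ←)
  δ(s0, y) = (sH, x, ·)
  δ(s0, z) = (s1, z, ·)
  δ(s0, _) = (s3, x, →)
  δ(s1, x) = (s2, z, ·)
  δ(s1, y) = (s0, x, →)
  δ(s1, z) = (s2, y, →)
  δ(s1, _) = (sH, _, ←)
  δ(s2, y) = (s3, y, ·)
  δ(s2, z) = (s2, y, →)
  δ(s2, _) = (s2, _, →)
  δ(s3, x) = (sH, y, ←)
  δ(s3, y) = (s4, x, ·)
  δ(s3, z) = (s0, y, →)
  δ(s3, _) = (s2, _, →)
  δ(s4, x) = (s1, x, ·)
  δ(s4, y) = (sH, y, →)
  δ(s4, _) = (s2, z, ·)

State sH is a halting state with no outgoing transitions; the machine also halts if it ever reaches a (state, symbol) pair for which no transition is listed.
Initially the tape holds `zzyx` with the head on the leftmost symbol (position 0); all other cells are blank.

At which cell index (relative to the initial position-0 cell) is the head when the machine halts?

3

state=s0 head=0 tape=[z]zyx   (s0,z)→(s1,z,·)
state=s1 head=0 tape=[z]zyx   (s1,z)→(s2,y,→)
state=s2 head=1 tape=y[z]yx   (s2,z)→(s2,y,→)
state=s2 head=2 tape=yy[y]x   (s2,y)→(s3,y,·)
state=s3 head=2 tape=yy[y]x   (s3,y)→(s4,x,·)
state=s4 head=2 tape=yy[x]x   (s4,x)→(s1,x,·)
state=s1 head=2 tape=yy[x]x   (s1,x)→(s2,z,·)
state=s2 head=2 tape=yy[z]x   (s2,z)→(s2,y,→)
state=s2 head=3 tape=yyy[x]
At halt the head is at cell 3.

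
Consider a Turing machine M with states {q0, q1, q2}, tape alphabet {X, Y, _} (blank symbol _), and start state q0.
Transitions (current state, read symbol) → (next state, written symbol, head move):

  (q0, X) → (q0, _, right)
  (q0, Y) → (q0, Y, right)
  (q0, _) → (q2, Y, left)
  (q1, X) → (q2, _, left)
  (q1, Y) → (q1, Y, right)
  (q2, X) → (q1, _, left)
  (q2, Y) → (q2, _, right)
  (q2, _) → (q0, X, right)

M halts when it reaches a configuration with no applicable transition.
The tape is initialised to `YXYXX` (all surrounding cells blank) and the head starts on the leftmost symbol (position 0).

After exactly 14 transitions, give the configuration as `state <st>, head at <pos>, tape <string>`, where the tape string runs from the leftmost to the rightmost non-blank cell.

q0 | [Y]XYXX____   read Y → write Y, move right, go to q0
q0 | Y[X]YXX____   read X → write _, move right, go to q0
q0 | Y_[Y]XX____   read Y → write Y, move right, go to q0
q0 | Y_Y[X]X____   read X → write _, move right, go to q0
q0 | Y_Y_[X]____   read X → write _, move right, go to q0
q0 | Y_Y__[_]___   read _ → write Y, move left, go to q2
q2 | Y_Y_[_]Y___   read _ → write X, move right, go to q0
q0 | Y_Y_X[Y]___   read Y → write Y, move right, go to q0
q0 | Y_Y_XY[_]__   read _ → write Y, move left, go to q2
q2 | Y_Y_X[Y]Y__   read Y → write _, move right, go to q2
q2 | Y_Y_X_[Y]__   read Y → write _, move right, go to q2
q2 | Y_Y_X__[_]_   read _ → write X, move right, go to q0
q0 | Y_Y_X__X[_]   read _ → write Y, move left, go to q2
q2 | Y_Y_X__[X]Y   read X → write _, move left, go to q1
q1 | Y_Y_X_[_]_Y
After 14 steps: state q1, head at 6, tape Y_Y_X___Y.

state q1, head at 6, tape Y_Y_X___Y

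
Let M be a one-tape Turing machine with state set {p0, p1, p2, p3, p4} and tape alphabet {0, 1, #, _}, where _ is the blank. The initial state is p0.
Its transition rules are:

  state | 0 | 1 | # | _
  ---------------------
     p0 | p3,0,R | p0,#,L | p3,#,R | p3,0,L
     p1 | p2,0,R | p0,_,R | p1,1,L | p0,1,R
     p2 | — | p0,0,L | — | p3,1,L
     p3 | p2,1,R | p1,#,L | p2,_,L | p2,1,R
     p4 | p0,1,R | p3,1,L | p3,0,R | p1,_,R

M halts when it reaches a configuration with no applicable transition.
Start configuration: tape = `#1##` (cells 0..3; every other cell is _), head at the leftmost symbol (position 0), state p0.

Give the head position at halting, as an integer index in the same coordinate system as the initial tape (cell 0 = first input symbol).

-2

state=p0 head=0 tape=___[#]1##   (p0,#)→(p3,#,R)
state=p3 head=1 tape=___#[1]##   (p3,1)→(p1,#,L)
state=p1 head=0 tape=___[#]###   (p1,#)→(p1,1,L)
state=p1 head=-1 tape=__[_]1###   (p1,_)→(p0,1,R)
state=p0 head=0 tape=__1[1]###   (p0,1)→(p0,#,L)
state=p0 head=-1 tape=__[1]####   (p0,1)→(p0,#,L)
state=p0 head=-2 tape=_[_]#####   (p0,_)→(p3,0,L)
state=p3 head=-3 tape=[_]0#####   (p3,_)→(p2,1,R)
state=p2 head=-2 tape=1[0]#####
At halt the head is at cell -2.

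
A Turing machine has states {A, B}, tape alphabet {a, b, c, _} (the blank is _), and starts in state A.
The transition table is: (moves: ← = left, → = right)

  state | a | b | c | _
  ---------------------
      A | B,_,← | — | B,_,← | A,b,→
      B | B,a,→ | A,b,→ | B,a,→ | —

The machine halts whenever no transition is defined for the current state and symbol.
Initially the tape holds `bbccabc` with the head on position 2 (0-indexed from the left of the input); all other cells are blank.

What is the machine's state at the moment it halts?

A

A | bb[c]cabc   read c → write _, move ←, go to B
B | b[b]_cabc   read b → write b, move →, go to A
A | bb[_]cabc   read _ → write b, move →, go to A
A | bbb[c]abc   read c → write _, move ←, go to B
B | bb[b]_abc   read b → write b, move →, go to A
A | bbb[_]abc   read _ → write b, move →, go to A
A | bbbb[a]bc   read a → write _, move ←, go to B
B | bbb[b]_bc   read b → write b, move →, go to A
A | bbbb[_]bc   read _ → write b, move →, go to A
A | bbbbb[b]c
No transition is defined for (A, b); M halts in state A.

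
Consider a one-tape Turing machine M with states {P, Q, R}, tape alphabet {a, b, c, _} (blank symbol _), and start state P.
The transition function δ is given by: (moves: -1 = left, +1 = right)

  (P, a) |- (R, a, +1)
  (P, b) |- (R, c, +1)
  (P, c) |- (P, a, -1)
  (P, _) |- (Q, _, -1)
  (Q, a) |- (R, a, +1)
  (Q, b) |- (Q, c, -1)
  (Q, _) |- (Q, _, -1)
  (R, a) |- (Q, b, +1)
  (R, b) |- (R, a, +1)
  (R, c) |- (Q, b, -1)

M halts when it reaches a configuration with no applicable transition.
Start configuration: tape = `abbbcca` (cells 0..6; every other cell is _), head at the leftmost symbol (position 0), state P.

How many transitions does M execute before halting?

17

P | [a]bbbcca_   read a → write a, move +1, go to R
R | a[b]bbcca_   read b → write a, move +1, go to R
R | aa[b]bcca_   read b → write a, move +1, go to R
R | aaa[b]cca_   read b → write a, move +1, go to R
R | aaaa[c]ca_   read c → write b, move -1, go to Q
Q | aaa[a]bca_   read a → write a, move +1, go to R
R | aaaa[b]ca_   read b → write a, move +1, go to R
R | aaaaa[c]a_   read c → write b, move -1, go to Q
Q | aaaa[a]ba_   read a → write a, move +1, go to R
R | aaaaa[b]a_   read b → write a, move +1, go to R
R | aaaaaa[a]_   read a → write b, move +1, go to Q
Q | aaaaaab[_]   read _ → write _, move -1, go to Q
Q | aaaaaa[b]_   read b → write c, move -1, go to Q
Q | aaaaa[a]c_   read a → write a, move +1, go to R
R | aaaaaa[c]_   read c → write b, move -1, go to Q
Q | aaaaa[a]b_   read a → write a, move +1, go to R
R | aaaaaa[b]_   read b → write a, move +1, go to R
R | aaaaaaa[_]
M halts after 17 transitions.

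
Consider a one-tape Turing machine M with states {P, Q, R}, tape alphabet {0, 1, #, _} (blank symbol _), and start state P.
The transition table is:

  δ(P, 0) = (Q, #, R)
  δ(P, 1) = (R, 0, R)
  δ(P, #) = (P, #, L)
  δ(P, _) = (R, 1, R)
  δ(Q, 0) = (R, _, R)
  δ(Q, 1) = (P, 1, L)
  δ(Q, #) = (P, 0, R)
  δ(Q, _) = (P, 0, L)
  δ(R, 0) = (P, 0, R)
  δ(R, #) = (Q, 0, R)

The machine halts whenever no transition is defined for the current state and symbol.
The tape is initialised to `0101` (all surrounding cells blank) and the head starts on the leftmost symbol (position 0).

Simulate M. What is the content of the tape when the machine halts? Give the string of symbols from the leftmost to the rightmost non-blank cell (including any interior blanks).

P | _[0]101_   read 0 → write #, move R, go to Q
Q | _#[1]01_   read 1 → write 1, move L, go to P
P | _[#]101_   read # → write #, move L, go to P
P | [_]#101_   read _ → write 1, move R, go to R
R | 1[#]101_   read # → write 0, move R, go to Q
Q | 10[1]01_   read 1 → write 1, move L, go to P
P | 1[0]101_   read 0 → write #, move R, go to Q
Q | 1#[1]01_   read 1 → write 1, move L, go to P
P | 1[#]101_   read # → write #, move L, go to P
P | [1]#101_   read 1 → write 0, move R, go to R
R | 0[#]101_   read # → write 0, move R, go to Q
Q | 00[1]01_   read 1 → write 1, move L, go to P
P | 0[0]101_   read 0 → write #, move R, go to Q
Q | 0#[1]01_   read 1 → write 1, move L, go to P
P | 0[#]101_   read # → write #, move L, go to P
P | [0]#101_   read 0 → write #, move R, go to Q
Q | #[#]101_   read # → write 0, move R, go to P
P | #0[1]01_   read 1 → write 0, move R, go to R
R | #00[0]1_   read 0 → write 0, move R, go to P
P | #000[1]_   read 1 → write 0, move R, go to R
R | #0000[_]
The non-blank tape span at halt is #0000.

#0000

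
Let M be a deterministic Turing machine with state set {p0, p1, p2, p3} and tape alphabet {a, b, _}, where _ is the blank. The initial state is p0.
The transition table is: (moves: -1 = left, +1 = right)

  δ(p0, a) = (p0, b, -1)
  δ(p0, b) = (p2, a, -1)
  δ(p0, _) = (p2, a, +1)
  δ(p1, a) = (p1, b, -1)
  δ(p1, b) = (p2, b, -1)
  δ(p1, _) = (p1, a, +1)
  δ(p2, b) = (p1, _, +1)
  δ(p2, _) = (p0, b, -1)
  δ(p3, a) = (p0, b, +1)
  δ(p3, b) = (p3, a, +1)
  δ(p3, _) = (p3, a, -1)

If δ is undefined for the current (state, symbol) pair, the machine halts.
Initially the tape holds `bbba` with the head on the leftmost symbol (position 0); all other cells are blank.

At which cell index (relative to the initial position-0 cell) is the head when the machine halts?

-1

state=p0 head=0 tape=__[b]bba   (p0,b)→(p2,a,-1)
state=p2 head=-1 tape=_[_]abba   (p2,_)→(p0,b,-1)
state=p0 head=-2 tape=[_]babba   (p0,_)→(p2,a,+1)
state=p2 head=-1 tape=a[b]abba   (p2,b)→(p1,_,+1)
state=p1 head=0 tape=a_[a]bba   (p1,a)→(p1,b,-1)
state=p1 head=-1 tape=a[_]bbba   (p1,_)→(p1,a,+1)
state=p1 head=0 tape=aa[b]bba   (p1,b)→(p2,b,-1)
state=p2 head=-1 tape=a[a]bbba
At halt the head is at cell -1.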